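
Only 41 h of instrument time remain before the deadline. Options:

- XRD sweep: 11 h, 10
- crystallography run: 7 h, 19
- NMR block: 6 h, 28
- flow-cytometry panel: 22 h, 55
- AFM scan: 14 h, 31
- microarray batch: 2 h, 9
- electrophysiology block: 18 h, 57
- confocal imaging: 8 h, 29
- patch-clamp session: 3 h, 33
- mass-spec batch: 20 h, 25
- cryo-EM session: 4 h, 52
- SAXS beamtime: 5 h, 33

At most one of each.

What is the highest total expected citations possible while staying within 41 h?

213

Filling by ratio: crystallography run + NMR block + microarray batch + confocal imaging + patch-clamp session + cryo-EM session + SAXS beamtime for 203, with 6 h left unused.
The 13 h tied up in crystallography run and NMR block is better spent on electrophysiology block — total rises to 213 (40 h).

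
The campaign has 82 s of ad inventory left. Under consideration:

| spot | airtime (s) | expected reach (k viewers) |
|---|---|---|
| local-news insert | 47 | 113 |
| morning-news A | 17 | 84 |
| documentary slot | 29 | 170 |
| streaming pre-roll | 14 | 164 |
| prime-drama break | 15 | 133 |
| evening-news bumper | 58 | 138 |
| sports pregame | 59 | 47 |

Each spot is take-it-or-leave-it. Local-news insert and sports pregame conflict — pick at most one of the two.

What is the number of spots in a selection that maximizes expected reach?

4

Best achievable expected reach is 551.
morning-news A + documentary slot + streaming pre-roll + prime-drama break hits 551 at 75 s.
Every optimal selection uses 4 spots.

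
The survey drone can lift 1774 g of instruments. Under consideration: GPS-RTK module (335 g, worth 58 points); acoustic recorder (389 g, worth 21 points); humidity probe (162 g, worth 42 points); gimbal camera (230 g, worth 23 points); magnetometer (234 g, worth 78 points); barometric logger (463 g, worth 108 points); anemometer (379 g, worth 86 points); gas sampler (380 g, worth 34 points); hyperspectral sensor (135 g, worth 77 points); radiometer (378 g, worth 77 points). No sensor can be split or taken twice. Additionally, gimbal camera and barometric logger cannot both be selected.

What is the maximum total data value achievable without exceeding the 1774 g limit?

Density check — hyperspectral sensor 0.57, magnetometer 0.33, humidity probe 0.26, barometric logger 0.23 are the best per g.
Best packing: humidity probe + magnetometer + barometric logger + anemometer + hyperspectral sensor + radiometer — 1751 g, 468 total.
The spare 23 g is too small for any remaining sensor, and no feasible exchange beats 468.

468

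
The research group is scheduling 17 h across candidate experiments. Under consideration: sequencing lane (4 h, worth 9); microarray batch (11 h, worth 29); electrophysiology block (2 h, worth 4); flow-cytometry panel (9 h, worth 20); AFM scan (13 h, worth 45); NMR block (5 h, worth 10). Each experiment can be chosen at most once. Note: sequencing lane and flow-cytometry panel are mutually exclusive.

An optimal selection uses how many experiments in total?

2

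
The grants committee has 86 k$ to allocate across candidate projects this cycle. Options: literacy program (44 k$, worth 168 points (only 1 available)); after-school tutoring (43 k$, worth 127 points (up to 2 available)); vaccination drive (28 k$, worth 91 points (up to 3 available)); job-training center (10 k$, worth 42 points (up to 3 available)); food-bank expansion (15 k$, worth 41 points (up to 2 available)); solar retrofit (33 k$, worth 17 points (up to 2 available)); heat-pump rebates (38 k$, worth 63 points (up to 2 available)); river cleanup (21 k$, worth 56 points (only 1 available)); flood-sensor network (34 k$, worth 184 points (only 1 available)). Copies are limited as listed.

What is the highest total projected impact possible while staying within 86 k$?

366

The ratio heuristic lands on 3×job-training center + food-bank expansion + flood-sensor network (351) but leaves 7 k$ idle.
The 15 k$ tied up in food-bank expansion is better spent on river cleanup — total rises to 366 (85 k$).
Nothing else within 86 k$ beats 366.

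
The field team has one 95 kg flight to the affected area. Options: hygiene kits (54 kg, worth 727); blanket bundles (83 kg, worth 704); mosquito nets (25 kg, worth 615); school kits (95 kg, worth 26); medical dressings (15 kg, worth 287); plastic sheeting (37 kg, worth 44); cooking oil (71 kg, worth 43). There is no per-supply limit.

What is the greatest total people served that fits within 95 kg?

2132

The ratio ordering already packs tightly: 3×mosquito nets + medical dressings, 90 kg, 2132.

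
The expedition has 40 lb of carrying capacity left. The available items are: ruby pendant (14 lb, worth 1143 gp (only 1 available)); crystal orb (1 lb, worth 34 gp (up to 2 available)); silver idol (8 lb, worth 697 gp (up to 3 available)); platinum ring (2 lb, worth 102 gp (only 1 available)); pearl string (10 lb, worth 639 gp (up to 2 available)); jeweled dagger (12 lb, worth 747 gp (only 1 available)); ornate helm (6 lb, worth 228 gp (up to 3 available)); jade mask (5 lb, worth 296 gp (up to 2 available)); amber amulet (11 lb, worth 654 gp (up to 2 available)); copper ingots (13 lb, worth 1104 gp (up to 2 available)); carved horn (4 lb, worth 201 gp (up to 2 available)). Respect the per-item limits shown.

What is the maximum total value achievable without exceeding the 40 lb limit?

3351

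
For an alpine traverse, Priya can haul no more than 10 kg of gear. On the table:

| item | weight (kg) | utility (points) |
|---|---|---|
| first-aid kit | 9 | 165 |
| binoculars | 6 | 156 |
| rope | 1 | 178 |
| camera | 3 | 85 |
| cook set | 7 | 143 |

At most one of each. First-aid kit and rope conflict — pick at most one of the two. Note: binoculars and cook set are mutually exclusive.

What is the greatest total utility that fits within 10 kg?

419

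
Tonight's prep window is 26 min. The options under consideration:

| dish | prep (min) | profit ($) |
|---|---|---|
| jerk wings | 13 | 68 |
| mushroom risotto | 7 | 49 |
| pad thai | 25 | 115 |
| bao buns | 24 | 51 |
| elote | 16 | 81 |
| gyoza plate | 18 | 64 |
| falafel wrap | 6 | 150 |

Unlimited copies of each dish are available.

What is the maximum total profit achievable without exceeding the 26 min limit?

Ranking by ratio (profit/min): falafel wrap 25.00, mushroom risotto 7.00, jerk wings 5.23.
Taking 4×falafel wrap: 24 min used, 600 in profit.
Every other selection either busts 26 min or fails to beat 600.

600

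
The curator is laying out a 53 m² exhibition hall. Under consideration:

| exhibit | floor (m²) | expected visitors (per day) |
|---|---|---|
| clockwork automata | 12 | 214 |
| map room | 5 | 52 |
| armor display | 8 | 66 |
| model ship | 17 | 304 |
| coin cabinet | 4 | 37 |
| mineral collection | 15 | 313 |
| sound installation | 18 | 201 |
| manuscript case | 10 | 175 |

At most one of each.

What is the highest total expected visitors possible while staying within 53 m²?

920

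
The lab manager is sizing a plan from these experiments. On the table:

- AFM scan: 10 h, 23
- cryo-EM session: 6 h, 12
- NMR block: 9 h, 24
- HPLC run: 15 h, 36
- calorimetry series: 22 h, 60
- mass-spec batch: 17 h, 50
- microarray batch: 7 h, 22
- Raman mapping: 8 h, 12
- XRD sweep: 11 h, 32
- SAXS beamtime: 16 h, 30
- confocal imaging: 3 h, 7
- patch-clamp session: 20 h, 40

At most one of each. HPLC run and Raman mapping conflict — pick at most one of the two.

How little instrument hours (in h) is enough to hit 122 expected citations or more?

44

Look for the lowest-instrument combination reaching 122.
NMR block + mass-spec batch + microarray batch + XRD sweep reaches 128 using 44 h.
Below 44 h the best achievable stays under 122.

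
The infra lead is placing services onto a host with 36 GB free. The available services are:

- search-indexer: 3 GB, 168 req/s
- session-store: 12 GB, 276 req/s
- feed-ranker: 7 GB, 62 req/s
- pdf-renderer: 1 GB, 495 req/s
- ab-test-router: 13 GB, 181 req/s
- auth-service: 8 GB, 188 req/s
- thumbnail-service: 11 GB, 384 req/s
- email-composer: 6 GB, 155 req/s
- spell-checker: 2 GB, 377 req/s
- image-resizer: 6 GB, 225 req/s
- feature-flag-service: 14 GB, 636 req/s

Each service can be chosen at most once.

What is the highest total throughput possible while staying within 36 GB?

Ranking by ratio (throughput/GB): pdf-renderer 495.00, spell-checker 188.50, search-indexer 56.00.
Taking the top-ratio services first gives search-indexer + pdf-renderer + email-composer + spell-checker + image-resizer + feature-flag-service for 2056 (32 GB).
Dropping search-indexer and email-composer frees 9 GB; slotting in thumbnail-service (11 GB) lifts the total to 2117 at 34 GB.
An exhaustive check of the 2048 subsets confirms 2117.

2117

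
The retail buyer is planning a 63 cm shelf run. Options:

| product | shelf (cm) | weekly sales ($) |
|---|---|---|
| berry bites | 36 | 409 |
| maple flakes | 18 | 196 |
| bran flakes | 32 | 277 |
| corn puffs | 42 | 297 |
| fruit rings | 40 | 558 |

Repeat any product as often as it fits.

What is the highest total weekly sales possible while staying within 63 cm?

Maple flakes + fruit rings uses 58 of the 63 cm and totals 754.
That's the maximum — no swap from here does better than 754.

754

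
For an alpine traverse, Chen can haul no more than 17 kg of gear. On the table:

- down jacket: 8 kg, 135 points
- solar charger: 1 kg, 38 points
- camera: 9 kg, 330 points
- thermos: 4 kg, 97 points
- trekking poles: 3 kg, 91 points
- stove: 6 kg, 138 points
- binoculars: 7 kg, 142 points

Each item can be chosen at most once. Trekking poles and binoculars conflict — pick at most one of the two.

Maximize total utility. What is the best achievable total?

556

The ratio ordering already packs tightly: solar charger + camera + thermos + trekking poles, 17 kg, 556.
That's the maximum — no feasible swap from here does better than 556.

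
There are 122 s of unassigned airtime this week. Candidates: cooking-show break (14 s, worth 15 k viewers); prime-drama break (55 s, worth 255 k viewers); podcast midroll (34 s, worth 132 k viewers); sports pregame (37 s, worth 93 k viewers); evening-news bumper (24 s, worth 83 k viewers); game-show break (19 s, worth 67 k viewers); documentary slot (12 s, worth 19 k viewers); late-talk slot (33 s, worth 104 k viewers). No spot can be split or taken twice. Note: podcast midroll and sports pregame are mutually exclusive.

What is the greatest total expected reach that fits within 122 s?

491

Greedy by ratio would take prime-drama break + podcast midroll + game-show break + documentary slot: 120 s used, total 473.
Dropping game-show break and documentary slot frees 31 s; slotting in late-talk slot (33 s) lifts the total to 491 at 122 s.
Next best is prime-drama break + podcast midroll + game-show break + documentary slot at 473 (120 s) — short by 18.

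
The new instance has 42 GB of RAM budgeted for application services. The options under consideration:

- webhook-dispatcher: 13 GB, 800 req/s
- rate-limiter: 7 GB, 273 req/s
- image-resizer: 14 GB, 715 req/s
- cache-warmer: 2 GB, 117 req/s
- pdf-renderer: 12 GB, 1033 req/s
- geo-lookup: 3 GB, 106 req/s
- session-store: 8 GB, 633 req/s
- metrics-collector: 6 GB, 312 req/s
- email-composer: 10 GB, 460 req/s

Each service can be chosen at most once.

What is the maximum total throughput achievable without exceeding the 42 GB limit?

2895

Taking webhook-dispatcher + cache-warmer + pdf-renderer + session-store + metrics-collector: 41 GB used, 2895 in throughput.
Every other selection either busts 42 GB or fails to beat 2895.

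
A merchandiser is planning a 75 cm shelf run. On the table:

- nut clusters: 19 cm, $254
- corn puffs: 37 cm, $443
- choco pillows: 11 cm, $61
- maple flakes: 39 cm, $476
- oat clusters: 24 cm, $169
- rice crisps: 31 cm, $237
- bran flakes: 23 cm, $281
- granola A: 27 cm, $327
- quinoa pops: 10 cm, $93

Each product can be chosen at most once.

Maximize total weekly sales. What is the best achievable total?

863

A density-first pass picks nut clusters + bran flakes + granola A — 862 at 69 cm.
The 42 cm tied up in nut clusters and bran flakes is better spent on corn puffs + quinoa pops — total rises to 863 (74 cm).
Next best is nut clusters + bran flakes + granola A at 862 (69 cm) — short by 1.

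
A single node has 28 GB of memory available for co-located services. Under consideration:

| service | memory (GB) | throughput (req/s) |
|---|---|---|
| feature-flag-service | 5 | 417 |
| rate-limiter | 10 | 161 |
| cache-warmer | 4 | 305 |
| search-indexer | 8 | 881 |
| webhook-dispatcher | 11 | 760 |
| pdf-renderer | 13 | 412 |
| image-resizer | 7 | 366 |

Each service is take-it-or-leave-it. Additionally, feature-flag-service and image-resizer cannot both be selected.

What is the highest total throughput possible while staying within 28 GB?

2363

Feature-flag-service + cache-warmer + search-indexer + webhook-dispatcher uses 28 of the 28 GB and totals 2363.
An exhaustive check of the 128 subsets confirms 2363.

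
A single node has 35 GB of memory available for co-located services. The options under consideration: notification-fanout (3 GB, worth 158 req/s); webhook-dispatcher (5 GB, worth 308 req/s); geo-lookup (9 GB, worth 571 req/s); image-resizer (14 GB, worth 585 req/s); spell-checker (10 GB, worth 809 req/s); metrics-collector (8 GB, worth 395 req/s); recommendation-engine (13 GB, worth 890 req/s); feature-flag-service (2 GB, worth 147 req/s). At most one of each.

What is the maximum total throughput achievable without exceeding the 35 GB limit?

2428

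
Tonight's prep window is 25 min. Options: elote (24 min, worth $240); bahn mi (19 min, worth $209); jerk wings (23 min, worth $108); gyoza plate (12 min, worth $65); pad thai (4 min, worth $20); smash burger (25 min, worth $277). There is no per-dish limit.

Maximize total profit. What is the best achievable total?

Smash burger uses 25 of the 25 min and totals 277.

277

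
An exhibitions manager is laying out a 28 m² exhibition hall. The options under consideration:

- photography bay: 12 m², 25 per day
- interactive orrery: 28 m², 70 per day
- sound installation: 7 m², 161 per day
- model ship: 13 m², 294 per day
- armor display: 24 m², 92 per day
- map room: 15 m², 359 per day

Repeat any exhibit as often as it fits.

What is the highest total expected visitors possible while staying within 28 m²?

653

Taking the top-ratio exhibits first gives sound installation + map room for 520 (22 m²).
Replace sound installation with model ship: the trade gains 133 net, giving 653 at 28 m².
That's the maximum — no swap from here does better than 653.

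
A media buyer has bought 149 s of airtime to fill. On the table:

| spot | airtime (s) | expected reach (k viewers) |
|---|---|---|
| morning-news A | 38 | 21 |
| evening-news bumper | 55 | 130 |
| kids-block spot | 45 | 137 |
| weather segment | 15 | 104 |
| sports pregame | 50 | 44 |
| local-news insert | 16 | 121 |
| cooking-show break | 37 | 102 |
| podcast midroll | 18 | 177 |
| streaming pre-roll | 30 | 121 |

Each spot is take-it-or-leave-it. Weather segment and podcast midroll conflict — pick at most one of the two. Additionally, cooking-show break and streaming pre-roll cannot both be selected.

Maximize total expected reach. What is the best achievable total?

Morning-news A + kids-block spot + local-news insert + podcast midroll + streaming pre-roll uses 147 of the 149 s and totals 577.
Runner-up evening-news bumper + kids-block spot + local-news insert + podcast midroll tops out at 565.

577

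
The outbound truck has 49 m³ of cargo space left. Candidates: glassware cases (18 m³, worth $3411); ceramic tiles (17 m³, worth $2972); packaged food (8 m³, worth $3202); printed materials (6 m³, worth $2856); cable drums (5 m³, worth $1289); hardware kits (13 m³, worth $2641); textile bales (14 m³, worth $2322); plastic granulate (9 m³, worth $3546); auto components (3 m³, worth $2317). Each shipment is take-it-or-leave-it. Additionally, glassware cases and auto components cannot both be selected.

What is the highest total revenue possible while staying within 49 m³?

Filling by ratio: packaged food + printed materials + cable drums + hardware kits + plastic granulate + auto components for 15851, with 5 m³ left unused.
The 13 m³ tied up in hardware kits is better spent on ceramic tiles — total rises to 16182 (48 m³).
That's the maximum — no feasible swap from here does better than 16182.

16182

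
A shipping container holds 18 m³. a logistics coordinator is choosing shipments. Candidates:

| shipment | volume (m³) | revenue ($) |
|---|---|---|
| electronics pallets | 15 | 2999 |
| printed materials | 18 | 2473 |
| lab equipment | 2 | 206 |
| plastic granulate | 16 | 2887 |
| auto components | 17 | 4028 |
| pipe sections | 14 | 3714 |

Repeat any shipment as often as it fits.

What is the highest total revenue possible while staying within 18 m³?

Best packing: 2×lab equipment + pipe sections — 18 m³, 4126 total.
No other feasible combination exceeds 4126.

4126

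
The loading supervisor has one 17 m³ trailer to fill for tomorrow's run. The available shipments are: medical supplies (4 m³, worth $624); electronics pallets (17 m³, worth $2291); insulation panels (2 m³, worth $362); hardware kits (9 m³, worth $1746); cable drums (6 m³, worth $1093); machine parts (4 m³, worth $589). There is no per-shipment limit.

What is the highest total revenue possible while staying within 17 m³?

3201

Density check — hardware kits 194.00, cable drums 182.17, insulation panels 181.00, medical supplies 156.00 are the best per m³.
Insulation panels + hardware kits + cable drums uses 17 of the 17 m³ and totals 3201.
Nothing else within 17 m³ beats 3201.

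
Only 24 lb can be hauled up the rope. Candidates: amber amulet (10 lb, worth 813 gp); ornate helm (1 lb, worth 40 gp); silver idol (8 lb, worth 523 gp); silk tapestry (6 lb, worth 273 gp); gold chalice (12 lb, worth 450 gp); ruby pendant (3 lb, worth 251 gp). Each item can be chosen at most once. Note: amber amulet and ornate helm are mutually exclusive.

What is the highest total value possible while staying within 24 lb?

By value per lb: ruby pendant 83.67, amber amulet 81.30, silver idol 65.38 lead.
Taking amber amulet + silver idol + silk tapestry: 24 lb used, 1609 in value.
That's the maximum — no feasible swap from here does better than 1609.

1609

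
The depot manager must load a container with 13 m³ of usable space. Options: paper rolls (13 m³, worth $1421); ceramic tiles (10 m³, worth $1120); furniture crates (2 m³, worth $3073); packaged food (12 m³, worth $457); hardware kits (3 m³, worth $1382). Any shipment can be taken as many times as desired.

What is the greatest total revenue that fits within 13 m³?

18438

6×furniture crates uses 12 of the 13 m³ and totals 18438.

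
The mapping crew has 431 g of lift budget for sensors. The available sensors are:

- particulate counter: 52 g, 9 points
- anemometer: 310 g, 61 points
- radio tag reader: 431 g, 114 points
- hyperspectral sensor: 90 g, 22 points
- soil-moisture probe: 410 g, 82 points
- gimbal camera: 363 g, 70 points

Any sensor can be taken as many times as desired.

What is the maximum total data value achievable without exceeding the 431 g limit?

The ratio ordering already packs tightly: radio tag reader, 431 g, 114.
No other feasible combination exceeds 114.

114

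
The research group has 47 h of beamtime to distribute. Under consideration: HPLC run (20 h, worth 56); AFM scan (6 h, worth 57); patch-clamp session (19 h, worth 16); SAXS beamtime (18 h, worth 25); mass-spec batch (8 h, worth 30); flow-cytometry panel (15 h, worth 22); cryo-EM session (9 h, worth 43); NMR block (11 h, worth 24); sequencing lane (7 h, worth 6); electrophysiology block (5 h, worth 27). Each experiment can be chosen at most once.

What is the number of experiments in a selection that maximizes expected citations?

Best achievable expected citations is 189.
For example HPLC run + AFM scan + cryo-EM session + sequencing lane + electrophysiology block achieves it, using 47 h.
Any selection reaching 189 contains exactly 5 experiments.

5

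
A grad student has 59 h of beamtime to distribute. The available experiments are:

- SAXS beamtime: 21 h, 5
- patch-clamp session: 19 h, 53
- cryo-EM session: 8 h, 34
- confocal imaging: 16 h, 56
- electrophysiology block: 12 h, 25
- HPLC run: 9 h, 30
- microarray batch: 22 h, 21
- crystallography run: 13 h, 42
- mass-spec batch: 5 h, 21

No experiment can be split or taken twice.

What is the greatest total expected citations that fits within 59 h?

Density check — cryo-EM session 4.25, mass-spec batch 4.20, confocal imaging 3.50, HPLC run 3.33 are the best per h.
A density-first pass picks cryo-EM session + confocal imaging + HPLC run + crystallography run + mass-spec batch — 183 at 51 h.
Dropping crystallography run frees 13 h; slotting in patch-clamp session (19 h) lifts the total to 194 at 57 h.
The spare 2 h is too small for any remaining experiment, and no exchange beats 194.

194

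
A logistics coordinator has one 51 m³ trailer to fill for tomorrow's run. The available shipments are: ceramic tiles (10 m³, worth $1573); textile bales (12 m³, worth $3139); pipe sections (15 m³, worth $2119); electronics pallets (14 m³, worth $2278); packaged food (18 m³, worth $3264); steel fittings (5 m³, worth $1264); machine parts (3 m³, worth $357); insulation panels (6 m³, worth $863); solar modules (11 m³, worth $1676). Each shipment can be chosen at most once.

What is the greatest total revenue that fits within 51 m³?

10103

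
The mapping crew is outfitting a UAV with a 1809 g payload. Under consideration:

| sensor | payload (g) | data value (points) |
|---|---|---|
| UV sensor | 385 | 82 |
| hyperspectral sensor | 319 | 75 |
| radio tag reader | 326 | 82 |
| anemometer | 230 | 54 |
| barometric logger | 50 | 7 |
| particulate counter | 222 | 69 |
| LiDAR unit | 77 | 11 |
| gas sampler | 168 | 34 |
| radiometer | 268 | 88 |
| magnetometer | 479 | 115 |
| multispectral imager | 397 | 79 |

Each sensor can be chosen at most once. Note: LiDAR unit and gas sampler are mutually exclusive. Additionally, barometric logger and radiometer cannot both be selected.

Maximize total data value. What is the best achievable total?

463

Density check — radiometer 0.33, particulate counter 0.31, radio tag reader 0.25 are the best per g.
Hyperspectral sensor + radio tag reader + particulate counter + gas sampler + radiometer + magnetometer uses 1782 of the 1809 g and totals 463.
Next best is UV sensor + hyperspectral sensor + radio tag reader + anemometer + particulate counter + radiometer at 450 (1750 g) — short by 13.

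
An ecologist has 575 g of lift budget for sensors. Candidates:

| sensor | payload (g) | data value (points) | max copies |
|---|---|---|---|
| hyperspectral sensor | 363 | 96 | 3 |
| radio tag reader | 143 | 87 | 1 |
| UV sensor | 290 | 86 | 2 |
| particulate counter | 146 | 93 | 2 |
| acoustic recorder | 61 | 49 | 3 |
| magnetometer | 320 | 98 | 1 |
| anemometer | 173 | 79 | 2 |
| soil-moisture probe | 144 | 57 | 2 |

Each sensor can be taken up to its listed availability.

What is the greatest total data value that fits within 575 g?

371

Ranking by ratio (data value/g): acoustic recorder 0.80, particulate counter 0.64, radio tag reader 0.61.
A density-first pass picks 2×particulate counter + 3×acoustic recorder — 333 at 475 g.
Dropping acoustic recorder frees 61 g; slotting in radio tag reader (143 g) lifts the total to 371 at 557 g.
That's the maximum — no swap from here does better than 371.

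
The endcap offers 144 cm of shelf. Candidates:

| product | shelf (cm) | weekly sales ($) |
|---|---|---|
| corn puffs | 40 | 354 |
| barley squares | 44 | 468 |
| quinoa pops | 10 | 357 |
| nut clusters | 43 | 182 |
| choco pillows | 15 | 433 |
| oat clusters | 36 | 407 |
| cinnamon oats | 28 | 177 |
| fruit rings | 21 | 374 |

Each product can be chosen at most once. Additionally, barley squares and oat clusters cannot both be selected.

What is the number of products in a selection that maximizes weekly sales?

5

Optimal total is 1986.
For example corn puffs + barley squares + quinoa pops + choco pillows + fruit rings achieves it, using 130 cm.
Every optimal selection uses 5 products.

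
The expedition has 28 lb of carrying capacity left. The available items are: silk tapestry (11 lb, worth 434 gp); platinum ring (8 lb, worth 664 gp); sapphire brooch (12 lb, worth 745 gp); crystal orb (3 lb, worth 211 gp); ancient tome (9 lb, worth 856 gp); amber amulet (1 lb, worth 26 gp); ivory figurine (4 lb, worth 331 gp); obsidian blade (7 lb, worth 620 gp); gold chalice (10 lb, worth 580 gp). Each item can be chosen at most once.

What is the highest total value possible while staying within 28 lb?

2471

Ranking by ratio (value/lb): ancient tome 95.11, obsidian blade 88.57, platinum ring 83.00, ivory figurine 82.75.
The ratio ordering already packs tightly: platinum ring + ancient tome + ivory figurine + obsidian blade, 28 lb, 2471.
The closest alternative, platinum ring + crystal orb + ancient tome + amber amulet + obsidian blade, reaches only 2377.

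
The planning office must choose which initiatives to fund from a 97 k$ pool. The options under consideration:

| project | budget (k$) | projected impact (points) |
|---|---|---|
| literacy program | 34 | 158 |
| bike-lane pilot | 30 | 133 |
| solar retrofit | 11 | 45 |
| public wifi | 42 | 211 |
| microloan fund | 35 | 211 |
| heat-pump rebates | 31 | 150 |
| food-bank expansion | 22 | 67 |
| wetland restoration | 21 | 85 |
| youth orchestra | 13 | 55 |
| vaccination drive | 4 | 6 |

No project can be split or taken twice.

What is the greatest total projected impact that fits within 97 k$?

494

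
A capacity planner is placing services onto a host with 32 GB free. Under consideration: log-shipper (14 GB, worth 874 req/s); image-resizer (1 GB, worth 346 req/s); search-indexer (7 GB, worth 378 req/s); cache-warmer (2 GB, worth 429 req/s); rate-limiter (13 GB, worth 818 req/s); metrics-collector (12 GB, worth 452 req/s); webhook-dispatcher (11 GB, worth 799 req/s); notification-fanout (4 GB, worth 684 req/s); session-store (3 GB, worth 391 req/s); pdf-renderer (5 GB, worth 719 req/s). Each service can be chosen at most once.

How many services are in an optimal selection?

The maximum throughput within 32 GB is 3443.
One optimal bundle: log-shipper + image-resizer + cache-warmer + notification-fanout + session-store + pdf-renderer (29 GB).
Every optimal selection uses 6 services.

6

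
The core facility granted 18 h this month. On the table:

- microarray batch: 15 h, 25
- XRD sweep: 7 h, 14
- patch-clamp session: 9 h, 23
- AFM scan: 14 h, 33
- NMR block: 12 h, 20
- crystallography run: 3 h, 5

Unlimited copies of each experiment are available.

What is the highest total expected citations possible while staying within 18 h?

Ranking by ratio (expected citations/h): patch-clamp session 2.56, AFM scan 2.36, XRD sweep 2.00, microarray batch 1.67.
Best packing: 2×patch-clamp session — 18 h, 46 total.
Every other selection either busts 18 h or fails to beat 46.

46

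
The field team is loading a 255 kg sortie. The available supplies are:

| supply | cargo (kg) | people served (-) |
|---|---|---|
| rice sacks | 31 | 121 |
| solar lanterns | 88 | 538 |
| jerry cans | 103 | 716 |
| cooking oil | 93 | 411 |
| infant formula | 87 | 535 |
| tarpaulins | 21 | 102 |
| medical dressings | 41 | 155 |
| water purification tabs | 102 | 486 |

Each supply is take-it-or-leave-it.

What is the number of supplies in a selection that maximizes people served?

The maximum people served within 255 kg is 1511.
For example solar lanterns + jerry cans + tarpaulins + medical dressings achieves it, using 253 kg.
All optima have 4 supplies.

4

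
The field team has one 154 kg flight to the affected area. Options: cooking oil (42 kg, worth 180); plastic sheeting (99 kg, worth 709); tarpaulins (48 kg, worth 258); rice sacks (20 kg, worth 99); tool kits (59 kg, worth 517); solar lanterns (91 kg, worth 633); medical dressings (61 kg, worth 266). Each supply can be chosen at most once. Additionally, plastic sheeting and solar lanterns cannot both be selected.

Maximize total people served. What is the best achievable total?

1150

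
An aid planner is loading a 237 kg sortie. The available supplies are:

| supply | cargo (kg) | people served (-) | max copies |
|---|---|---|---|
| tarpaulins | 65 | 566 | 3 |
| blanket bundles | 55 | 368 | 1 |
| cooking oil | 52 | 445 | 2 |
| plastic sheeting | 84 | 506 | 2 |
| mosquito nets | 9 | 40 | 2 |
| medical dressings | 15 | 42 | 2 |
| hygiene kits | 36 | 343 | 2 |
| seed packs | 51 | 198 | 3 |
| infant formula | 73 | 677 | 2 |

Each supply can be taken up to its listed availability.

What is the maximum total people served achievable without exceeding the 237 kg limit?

2142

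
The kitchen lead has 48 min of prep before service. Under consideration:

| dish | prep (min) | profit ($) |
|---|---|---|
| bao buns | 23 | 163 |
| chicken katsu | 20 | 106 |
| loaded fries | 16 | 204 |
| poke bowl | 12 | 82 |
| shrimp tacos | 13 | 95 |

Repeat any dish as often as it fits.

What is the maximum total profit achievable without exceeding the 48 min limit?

612

Best packing: 3×loaded fries — 48 min, 612 total.
That's the maximum — no swap from here does better than 612.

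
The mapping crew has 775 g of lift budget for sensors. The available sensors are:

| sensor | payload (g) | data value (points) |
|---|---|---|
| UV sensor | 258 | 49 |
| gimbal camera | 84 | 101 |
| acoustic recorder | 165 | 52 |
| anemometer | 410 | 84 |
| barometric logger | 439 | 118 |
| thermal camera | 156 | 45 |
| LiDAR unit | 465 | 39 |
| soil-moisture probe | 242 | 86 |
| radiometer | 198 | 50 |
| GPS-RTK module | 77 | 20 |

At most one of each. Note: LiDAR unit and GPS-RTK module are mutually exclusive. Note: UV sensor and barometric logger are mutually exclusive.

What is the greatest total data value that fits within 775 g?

309

By data value per g: gimbal camera 1.20, soil-moisture probe 0.36, acoustic recorder 0.32, thermal camera 0.29 lead.
The ratio heuristic lands on gimbal camera + acoustic recorder + thermal camera + soil-moisture probe + GPS-RTK module (304) but leaves 51 g idle.
The 156 g tied up in thermal camera is better spent on radiometer — total rises to 309 (766 g).
The spare 9 g is too small for any remaining sensor, and no feasible exchange beats 309.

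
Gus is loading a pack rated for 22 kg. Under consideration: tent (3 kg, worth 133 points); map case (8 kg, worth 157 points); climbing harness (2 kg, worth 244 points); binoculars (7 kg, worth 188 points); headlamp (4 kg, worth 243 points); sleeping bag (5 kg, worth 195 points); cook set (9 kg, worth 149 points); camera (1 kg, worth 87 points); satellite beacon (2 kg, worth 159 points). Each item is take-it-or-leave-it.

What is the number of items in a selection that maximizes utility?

6

Optimal total is 1116.
For example climbing harness + binoculars + headlamp + sleeping bag + camera + satellite beacon achieves it, using 21 kg.
Every optimal selection uses 6 items.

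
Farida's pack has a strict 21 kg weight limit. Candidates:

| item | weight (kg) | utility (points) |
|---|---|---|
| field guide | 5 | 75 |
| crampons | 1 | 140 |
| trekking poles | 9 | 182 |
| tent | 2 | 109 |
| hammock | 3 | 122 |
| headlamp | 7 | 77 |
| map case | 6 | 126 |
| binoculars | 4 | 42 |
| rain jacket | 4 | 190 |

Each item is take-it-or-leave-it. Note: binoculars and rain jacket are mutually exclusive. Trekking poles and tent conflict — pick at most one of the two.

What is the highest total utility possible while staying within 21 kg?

Best packing: field guide + crampons + tent + hammock + map case + rain jacket — 21 kg, 762 total.

762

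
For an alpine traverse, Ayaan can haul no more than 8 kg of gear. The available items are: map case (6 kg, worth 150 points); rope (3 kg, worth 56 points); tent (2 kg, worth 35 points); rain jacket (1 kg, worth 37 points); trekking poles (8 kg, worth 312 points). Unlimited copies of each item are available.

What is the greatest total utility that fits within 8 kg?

By utility per kg: trekking poles 39.00, rain jacket 37.00, map case 25.00 lead.
Trekking poles uses 8 of the 8 kg and totals 312.

312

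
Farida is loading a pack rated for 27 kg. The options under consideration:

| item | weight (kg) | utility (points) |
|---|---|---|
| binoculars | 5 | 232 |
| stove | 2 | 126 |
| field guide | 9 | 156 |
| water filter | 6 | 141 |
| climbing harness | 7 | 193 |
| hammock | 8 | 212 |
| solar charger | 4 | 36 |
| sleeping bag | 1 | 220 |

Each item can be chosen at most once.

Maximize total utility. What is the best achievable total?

1019

Ranking by ratio (utility/kg): sleeping bag 220.00, stove 63.00, binoculars 46.40, climbing harness 27.57.
The ratio ordering already packs tightly: binoculars + stove + climbing harness + hammock + solar charger + sleeping bag, 27 kg, 1019.
The closest alternative, binoculars + water filter + climbing harness + hammock + sleeping bag, reaches only 998.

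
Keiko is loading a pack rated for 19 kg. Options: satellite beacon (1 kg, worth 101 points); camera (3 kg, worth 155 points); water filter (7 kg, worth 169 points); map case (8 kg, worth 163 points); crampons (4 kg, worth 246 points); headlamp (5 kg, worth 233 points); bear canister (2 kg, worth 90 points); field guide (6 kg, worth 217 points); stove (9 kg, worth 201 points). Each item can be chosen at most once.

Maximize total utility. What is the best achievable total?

Density check — satellite beacon 101.00, crampons 61.50, camera 51.67 are the best per kg.
Greedy by ratio would take satellite beacon + camera + crampons + headlamp + bear canister: 15 kg used, total 825.
Dropping bear canister frees 2 kg; slotting in field guide (6 kg) lifts the total to 952 at 19 kg.

952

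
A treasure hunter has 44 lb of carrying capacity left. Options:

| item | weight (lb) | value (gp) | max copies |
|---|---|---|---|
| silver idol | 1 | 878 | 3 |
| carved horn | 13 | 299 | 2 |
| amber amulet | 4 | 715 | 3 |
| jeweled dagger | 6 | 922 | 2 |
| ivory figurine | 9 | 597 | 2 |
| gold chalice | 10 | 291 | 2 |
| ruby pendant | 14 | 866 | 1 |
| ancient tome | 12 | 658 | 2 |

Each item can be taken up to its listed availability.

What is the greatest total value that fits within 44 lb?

By value per lb: silver idol 878.00, amber amulet 178.75, jeweled dagger 153.67 lead.
Taking the top-ratio items first gives 3×silver idol + 3×amber amulet + 2×jeweled dagger + ivory figurine for 7220 (36 lb).
The 9 lb tied up in ivory figurine is better spent on ruby pendant — total rises to 7489 (41 lb).
That's the maximum — no swap from here does better than 7489.

7489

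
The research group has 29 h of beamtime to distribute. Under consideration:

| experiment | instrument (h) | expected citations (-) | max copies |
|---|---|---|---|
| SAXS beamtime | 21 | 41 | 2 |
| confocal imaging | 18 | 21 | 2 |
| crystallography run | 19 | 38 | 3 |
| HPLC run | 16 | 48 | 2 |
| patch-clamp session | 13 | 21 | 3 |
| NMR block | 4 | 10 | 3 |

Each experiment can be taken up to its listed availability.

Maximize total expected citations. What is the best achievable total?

Taking HPLC run + 3×NMR block: 28 h used, 78 in expected citations.
Every other selection either busts 29 h or exceeds an availability limit or fails to beat 78.

78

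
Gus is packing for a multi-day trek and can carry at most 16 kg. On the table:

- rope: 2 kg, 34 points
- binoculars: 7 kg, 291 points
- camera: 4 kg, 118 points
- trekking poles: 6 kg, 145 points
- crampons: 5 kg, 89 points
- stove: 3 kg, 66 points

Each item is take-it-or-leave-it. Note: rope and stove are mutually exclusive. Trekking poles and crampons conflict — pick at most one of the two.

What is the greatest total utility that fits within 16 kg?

502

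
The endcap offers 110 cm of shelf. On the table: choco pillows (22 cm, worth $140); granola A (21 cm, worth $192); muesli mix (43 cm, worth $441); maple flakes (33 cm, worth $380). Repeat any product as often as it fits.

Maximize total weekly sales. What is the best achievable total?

1201

The ratio heuristic lands on 3×maple flakes (1140) but leaves 11 cm idle.
Dropping maple flakes frees 33 cm; slotting in muesli mix (43 cm) lifts the total to 1201 at 109 cm.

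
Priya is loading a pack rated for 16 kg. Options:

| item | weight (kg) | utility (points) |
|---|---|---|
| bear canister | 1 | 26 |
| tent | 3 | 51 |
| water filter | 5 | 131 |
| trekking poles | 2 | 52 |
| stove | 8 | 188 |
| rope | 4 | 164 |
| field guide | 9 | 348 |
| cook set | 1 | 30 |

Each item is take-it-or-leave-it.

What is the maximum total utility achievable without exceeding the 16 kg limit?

By utility per kg: rope 41.00, field guide 38.67, cook set 30.00 lead.
A density-first pass picks bear canister + rope + field guide + cook set — 568 at 15 kg.
The 1 kg tied up in bear canister is better spent on trekking poles — total rises to 594 (16 kg).
Runner-up bear canister + trekking poles + rope + field guide tops out at 590.

594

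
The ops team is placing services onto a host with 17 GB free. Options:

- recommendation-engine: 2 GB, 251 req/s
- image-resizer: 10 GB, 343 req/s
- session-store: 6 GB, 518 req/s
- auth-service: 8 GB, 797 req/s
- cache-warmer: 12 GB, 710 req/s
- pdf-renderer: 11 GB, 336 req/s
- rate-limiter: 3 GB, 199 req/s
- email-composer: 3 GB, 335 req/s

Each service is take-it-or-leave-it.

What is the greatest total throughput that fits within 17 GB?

1650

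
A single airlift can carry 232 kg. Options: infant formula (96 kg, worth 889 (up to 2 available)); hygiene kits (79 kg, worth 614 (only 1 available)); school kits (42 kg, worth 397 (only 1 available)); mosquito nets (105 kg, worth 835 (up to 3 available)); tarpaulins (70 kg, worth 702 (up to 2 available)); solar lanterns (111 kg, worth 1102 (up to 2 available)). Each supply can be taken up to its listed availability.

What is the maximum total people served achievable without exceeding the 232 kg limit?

2204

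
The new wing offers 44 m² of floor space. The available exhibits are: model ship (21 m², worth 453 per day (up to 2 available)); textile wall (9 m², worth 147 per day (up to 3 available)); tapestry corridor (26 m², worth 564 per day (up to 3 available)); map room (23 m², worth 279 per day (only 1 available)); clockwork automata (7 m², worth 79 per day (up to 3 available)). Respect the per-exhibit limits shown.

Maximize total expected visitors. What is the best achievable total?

Density check — tapestry corridor 21.69, model ship 21.57, textile wall 16.33, map room 12.13 are the best per m².
Taking the top-ratio exhibits first gives 2×textile wall + tapestry corridor for 858 (44 m²).
The 44 m² tied up in 2×textile wall and tapestry corridor is better spent on 2×model ship — total rises to 906 (42 m²).
Every other selection either busts 44 m² or exceeds an availability limit or fails to beat 906.

906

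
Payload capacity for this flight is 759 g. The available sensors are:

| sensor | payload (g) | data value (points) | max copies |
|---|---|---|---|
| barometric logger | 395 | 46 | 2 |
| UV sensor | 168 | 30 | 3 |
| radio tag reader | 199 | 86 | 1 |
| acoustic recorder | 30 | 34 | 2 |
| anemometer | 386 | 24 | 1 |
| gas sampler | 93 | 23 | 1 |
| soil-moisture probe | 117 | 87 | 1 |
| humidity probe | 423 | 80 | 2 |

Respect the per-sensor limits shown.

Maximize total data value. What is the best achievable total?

Filling by ratio: UV sensor + radio tag reader + 2×acoustic recorder + gas sampler + soil-moisture probe for 294, with 122 g left unused.
Dropping gas sampler frees 93 g; slotting in UV sensor (168 g) lifts the total to 301 at 712 g.
No other feasible combination exceeds 301.

301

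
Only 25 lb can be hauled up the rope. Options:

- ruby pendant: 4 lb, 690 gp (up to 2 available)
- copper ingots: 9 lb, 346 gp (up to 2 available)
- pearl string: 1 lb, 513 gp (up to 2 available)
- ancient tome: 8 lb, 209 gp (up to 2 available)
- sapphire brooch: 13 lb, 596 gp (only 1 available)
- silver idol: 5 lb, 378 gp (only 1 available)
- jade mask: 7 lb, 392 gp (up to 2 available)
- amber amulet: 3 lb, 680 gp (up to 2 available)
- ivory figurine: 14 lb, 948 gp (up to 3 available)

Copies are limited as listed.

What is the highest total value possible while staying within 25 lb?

4158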